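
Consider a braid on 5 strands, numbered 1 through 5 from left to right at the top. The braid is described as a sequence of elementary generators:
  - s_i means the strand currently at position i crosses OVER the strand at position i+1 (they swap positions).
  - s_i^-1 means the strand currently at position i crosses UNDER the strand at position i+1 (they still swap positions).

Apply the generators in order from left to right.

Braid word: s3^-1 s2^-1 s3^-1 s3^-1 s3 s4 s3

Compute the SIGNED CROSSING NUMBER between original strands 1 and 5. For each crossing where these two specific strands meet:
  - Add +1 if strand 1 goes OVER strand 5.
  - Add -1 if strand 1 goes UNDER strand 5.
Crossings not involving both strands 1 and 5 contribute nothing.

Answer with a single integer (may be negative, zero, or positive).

Gen 1: crossing 3x4. Both 1&5? no. Sum: 0
Gen 2: crossing 2x4. Both 1&5? no. Sum: 0
Gen 3: crossing 2x3. Both 1&5? no. Sum: 0
Gen 4: crossing 3x2. Both 1&5? no. Sum: 0
Gen 5: crossing 2x3. Both 1&5? no. Sum: 0
Gen 6: crossing 2x5. Both 1&5? no. Sum: 0
Gen 7: crossing 3x5. Both 1&5? no. Sum: 0

Answer: 0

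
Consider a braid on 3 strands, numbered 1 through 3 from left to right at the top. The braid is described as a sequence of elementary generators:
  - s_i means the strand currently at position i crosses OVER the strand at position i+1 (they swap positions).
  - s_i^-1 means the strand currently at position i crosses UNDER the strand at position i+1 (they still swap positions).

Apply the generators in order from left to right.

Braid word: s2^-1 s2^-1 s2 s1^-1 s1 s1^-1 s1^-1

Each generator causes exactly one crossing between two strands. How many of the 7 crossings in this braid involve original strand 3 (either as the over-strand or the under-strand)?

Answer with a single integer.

Answer: 7

Derivation:
Gen 1: crossing 2x3. Involves strand 3? yes. Count so far: 1
Gen 2: crossing 3x2. Involves strand 3? yes. Count so far: 2
Gen 3: crossing 2x3. Involves strand 3? yes. Count so far: 3
Gen 4: crossing 1x3. Involves strand 3? yes. Count so far: 4
Gen 5: crossing 3x1. Involves strand 3? yes. Count so far: 5
Gen 6: crossing 1x3. Involves strand 3? yes. Count so far: 6
Gen 7: crossing 3x1. Involves strand 3? yes. Count so far: 7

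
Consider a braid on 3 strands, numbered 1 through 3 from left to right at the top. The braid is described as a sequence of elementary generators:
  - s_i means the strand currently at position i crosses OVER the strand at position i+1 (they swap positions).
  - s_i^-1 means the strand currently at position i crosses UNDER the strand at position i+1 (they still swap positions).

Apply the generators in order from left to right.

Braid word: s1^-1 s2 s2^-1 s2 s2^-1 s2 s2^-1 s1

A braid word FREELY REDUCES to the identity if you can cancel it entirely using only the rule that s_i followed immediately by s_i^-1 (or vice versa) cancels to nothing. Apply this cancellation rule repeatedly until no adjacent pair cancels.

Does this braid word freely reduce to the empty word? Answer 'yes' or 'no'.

Answer: yes

Derivation:
Gen 1 (s1^-1): push. Stack: [s1^-1]
Gen 2 (s2): push. Stack: [s1^-1 s2]
Gen 3 (s2^-1): cancels prior s2. Stack: [s1^-1]
Gen 4 (s2): push. Stack: [s1^-1 s2]
Gen 5 (s2^-1): cancels prior s2. Stack: [s1^-1]
Gen 6 (s2): push. Stack: [s1^-1 s2]
Gen 7 (s2^-1): cancels prior s2. Stack: [s1^-1]
Gen 8 (s1): cancels prior s1^-1. Stack: []
Reduced word: (empty)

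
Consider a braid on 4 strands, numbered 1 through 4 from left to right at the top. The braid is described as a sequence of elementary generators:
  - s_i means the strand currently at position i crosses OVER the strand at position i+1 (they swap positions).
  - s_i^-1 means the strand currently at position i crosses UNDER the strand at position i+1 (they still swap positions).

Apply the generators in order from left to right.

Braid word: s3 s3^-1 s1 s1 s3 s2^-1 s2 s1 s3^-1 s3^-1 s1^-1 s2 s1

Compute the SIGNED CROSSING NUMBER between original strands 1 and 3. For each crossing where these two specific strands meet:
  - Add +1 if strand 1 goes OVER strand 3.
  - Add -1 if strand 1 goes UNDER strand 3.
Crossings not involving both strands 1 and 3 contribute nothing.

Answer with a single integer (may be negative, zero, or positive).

Answer: 0

Derivation:
Gen 1: crossing 3x4. Both 1&3? no. Sum: 0
Gen 2: crossing 4x3. Both 1&3? no. Sum: 0
Gen 3: crossing 1x2. Both 1&3? no. Sum: 0
Gen 4: crossing 2x1. Both 1&3? no. Sum: 0
Gen 5: crossing 3x4. Both 1&3? no. Sum: 0
Gen 6: crossing 2x4. Both 1&3? no. Sum: 0
Gen 7: crossing 4x2. Both 1&3? no. Sum: 0
Gen 8: crossing 1x2. Both 1&3? no. Sum: 0
Gen 9: crossing 4x3. Both 1&3? no. Sum: 0
Gen 10: crossing 3x4. Both 1&3? no. Sum: 0
Gen 11: crossing 2x1. Both 1&3? no. Sum: 0
Gen 12: crossing 2x4. Both 1&3? no. Sum: 0
Gen 13: crossing 1x4. Both 1&3? no. Sum: 0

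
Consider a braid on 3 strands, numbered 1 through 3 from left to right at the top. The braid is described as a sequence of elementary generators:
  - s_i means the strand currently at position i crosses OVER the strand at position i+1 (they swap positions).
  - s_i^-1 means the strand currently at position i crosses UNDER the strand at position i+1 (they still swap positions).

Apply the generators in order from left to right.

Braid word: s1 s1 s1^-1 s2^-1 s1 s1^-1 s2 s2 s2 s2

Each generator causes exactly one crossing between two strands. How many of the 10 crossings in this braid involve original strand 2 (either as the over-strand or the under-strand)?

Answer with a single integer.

Answer: 5

Derivation:
Gen 1: crossing 1x2. Involves strand 2? yes. Count so far: 1
Gen 2: crossing 2x1. Involves strand 2? yes. Count so far: 2
Gen 3: crossing 1x2. Involves strand 2? yes. Count so far: 3
Gen 4: crossing 1x3. Involves strand 2? no. Count so far: 3
Gen 5: crossing 2x3. Involves strand 2? yes. Count so far: 4
Gen 6: crossing 3x2. Involves strand 2? yes. Count so far: 5
Gen 7: crossing 3x1. Involves strand 2? no. Count so far: 5
Gen 8: crossing 1x3. Involves strand 2? no. Count so far: 5
Gen 9: crossing 3x1. Involves strand 2? no. Count so far: 5
Gen 10: crossing 1x3. Involves strand 2? no. Count so far: 5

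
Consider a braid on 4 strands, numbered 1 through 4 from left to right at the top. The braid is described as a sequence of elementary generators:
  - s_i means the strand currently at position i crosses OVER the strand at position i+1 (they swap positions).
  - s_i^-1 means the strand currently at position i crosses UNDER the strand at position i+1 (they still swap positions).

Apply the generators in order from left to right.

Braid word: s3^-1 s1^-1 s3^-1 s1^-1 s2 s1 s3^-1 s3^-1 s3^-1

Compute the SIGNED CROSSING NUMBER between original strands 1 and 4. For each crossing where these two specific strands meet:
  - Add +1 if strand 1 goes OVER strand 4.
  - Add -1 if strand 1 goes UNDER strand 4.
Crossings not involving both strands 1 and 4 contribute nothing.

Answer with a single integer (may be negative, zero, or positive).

Gen 1: crossing 3x4. Both 1&4? no. Sum: 0
Gen 2: crossing 1x2. Both 1&4? no. Sum: 0
Gen 3: crossing 4x3. Both 1&4? no. Sum: 0
Gen 4: crossing 2x1. Both 1&4? no. Sum: 0
Gen 5: crossing 2x3. Both 1&4? no. Sum: 0
Gen 6: crossing 1x3. Both 1&4? no. Sum: 0
Gen 7: crossing 2x4. Both 1&4? no. Sum: 0
Gen 8: crossing 4x2. Both 1&4? no. Sum: 0
Gen 9: crossing 2x4. Both 1&4? no. Sum: 0

Answer: 0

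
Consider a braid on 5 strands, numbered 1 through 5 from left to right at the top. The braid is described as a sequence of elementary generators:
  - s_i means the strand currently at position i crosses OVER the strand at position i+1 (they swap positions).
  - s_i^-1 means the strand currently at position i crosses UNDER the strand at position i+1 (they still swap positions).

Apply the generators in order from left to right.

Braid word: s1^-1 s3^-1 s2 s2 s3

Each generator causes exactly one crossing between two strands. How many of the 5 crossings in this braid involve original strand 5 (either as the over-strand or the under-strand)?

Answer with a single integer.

Gen 1: crossing 1x2. Involves strand 5? no. Count so far: 0
Gen 2: crossing 3x4. Involves strand 5? no. Count so far: 0
Gen 3: crossing 1x4. Involves strand 5? no. Count so far: 0
Gen 4: crossing 4x1. Involves strand 5? no. Count so far: 0
Gen 5: crossing 4x3. Involves strand 5? no. Count so far: 0

Answer: 0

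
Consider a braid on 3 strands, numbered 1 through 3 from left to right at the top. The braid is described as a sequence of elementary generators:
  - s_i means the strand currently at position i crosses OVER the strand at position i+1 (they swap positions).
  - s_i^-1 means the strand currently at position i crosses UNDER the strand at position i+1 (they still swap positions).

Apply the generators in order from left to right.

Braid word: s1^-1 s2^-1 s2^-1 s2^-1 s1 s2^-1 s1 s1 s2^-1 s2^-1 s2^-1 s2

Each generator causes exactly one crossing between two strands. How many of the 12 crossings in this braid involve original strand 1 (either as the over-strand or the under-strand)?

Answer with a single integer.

Gen 1: crossing 1x2. Involves strand 1? yes. Count so far: 1
Gen 2: crossing 1x3. Involves strand 1? yes. Count so far: 2
Gen 3: crossing 3x1. Involves strand 1? yes. Count so far: 3
Gen 4: crossing 1x3. Involves strand 1? yes. Count so far: 4
Gen 5: crossing 2x3. Involves strand 1? no. Count so far: 4
Gen 6: crossing 2x1. Involves strand 1? yes. Count so far: 5
Gen 7: crossing 3x1. Involves strand 1? yes. Count so far: 6
Gen 8: crossing 1x3. Involves strand 1? yes. Count so far: 7
Gen 9: crossing 1x2. Involves strand 1? yes. Count so far: 8
Gen 10: crossing 2x1. Involves strand 1? yes. Count so far: 9
Gen 11: crossing 1x2. Involves strand 1? yes. Count so far: 10
Gen 12: crossing 2x1. Involves strand 1? yes. Count so far: 11

Answer: 11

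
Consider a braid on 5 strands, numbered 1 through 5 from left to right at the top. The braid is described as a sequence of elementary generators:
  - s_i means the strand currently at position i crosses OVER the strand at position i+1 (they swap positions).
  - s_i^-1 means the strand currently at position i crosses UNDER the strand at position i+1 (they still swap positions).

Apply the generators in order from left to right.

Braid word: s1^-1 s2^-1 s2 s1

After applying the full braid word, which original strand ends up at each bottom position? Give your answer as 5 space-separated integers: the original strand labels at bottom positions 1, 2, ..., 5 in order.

Gen 1 (s1^-1): strand 1 crosses under strand 2. Perm now: [2 1 3 4 5]
Gen 2 (s2^-1): strand 1 crosses under strand 3. Perm now: [2 3 1 4 5]
Gen 3 (s2): strand 3 crosses over strand 1. Perm now: [2 1 3 4 5]
Gen 4 (s1): strand 2 crosses over strand 1. Perm now: [1 2 3 4 5]

Answer: 1 2 3 4 5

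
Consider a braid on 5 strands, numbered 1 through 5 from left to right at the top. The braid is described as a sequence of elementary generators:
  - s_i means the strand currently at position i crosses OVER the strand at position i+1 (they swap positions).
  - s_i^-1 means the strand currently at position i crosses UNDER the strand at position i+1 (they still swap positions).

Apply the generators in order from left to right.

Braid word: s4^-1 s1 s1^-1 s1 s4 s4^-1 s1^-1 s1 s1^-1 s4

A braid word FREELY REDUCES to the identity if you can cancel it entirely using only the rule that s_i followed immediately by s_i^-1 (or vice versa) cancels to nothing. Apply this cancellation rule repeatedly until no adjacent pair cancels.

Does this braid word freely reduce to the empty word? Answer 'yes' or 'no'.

Gen 1 (s4^-1): push. Stack: [s4^-1]
Gen 2 (s1): push. Stack: [s4^-1 s1]
Gen 3 (s1^-1): cancels prior s1. Stack: [s4^-1]
Gen 4 (s1): push. Stack: [s4^-1 s1]
Gen 5 (s4): push. Stack: [s4^-1 s1 s4]
Gen 6 (s4^-1): cancels prior s4. Stack: [s4^-1 s1]
Gen 7 (s1^-1): cancels prior s1. Stack: [s4^-1]
Gen 8 (s1): push. Stack: [s4^-1 s1]
Gen 9 (s1^-1): cancels prior s1. Stack: [s4^-1]
Gen 10 (s4): cancels prior s4^-1. Stack: []
Reduced word: (empty)

Answer: yes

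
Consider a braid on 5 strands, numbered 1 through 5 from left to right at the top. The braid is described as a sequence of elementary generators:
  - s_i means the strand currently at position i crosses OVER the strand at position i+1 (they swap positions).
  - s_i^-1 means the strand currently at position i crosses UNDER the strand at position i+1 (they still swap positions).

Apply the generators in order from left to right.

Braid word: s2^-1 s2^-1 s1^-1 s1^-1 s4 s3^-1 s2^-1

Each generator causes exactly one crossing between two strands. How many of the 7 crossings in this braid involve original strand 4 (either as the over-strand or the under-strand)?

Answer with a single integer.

Gen 1: crossing 2x3. Involves strand 4? no. Count so far: 0
Gen 2: crossing 3x2. Involves strand 4? no. Count so far: 0
Gen 3: crossing 1x2. Involves strand 4? no. Count so far: 0
Gen 4: crossing 2x1. Involves strand 4? no. Count so far: 0
Gen 5: crossing 4x5. Involves strand 4? yes. Count so far: 1
Gen 6: crossing 3x5. Involves strand 4? no. Count so far: 1
Gen 7: crossing 2x5. Involves strand 4? no. Count so far: 1

Answer: 1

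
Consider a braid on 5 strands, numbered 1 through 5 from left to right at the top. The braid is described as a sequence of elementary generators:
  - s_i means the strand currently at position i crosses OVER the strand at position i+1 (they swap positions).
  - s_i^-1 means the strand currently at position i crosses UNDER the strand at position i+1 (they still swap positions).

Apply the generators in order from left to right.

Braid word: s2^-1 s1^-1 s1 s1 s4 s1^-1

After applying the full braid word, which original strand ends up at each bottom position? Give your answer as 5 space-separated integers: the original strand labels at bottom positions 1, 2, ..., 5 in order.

Gen 1 (s2^-1): strand 2 crosses under strand 3. Perm now: [1 3 2 4 5]
Gen 2 (s1^-1): strand 1 crosses under strand 3. Perm now: [3 1 2 4 5]
Gen 3 (s1): strand 3 crosses over strand 1. Perm now: [1 3 2 4 5]
Gen 4 (s1): strand 1 crosses over strand 3. Perm now: [3 1 2 4 5]
Gen 5 (s4): strand 4 crosses over strand 5. Perm now: [3 1 2 5 4]
Gen 6 (s1^-1): strand 3 crosses under strand 1. Perm now: [1 3 2 5 4]

Answer: 1 3 2 5 4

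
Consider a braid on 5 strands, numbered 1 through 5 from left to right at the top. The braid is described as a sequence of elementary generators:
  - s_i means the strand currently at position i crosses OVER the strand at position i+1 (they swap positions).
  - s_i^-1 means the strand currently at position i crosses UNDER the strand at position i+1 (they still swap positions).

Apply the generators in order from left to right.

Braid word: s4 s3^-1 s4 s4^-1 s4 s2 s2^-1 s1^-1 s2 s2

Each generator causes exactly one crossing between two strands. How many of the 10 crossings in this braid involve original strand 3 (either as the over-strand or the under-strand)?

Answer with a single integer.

Gen 1: crossing 4x5. Involves strand 3? no. Count so far: 0
Gen 2: crossing 3x5. Involves strand 3? yes. Count so far: 1
Gen 3: crossing 3x4. Involves strand 3? yes. Count so far: 2
Gen 4: crossing 4x3. Involves strand 3? yes. Count so far: 3
Gen 5: crossing 3x4. Involves strand 3? yes. Count so far: 4
Gen 6: crossing 2x5. Involves strand 3? no. Count so far: 4
Gen 7: crossing 5x2. Involves strand 3? no. Count so far: 4
Gen 8: crossing 1x2. Involves strand 3? no. Count so far: 4
Gen 9: crossing 1x5. Involves strand 3? no. Count so far: 4
Gen 10: crossing 5x1. Involves strand 3? no. Count so far: 4

Answer: 4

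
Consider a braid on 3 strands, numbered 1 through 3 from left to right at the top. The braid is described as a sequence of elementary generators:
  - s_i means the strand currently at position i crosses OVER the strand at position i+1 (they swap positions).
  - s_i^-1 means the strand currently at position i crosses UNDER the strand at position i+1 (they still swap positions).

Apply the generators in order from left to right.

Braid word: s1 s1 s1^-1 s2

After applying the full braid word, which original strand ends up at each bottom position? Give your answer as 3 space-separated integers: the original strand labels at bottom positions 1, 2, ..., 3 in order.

Answer: 2 3 1

Derivation:
Gen 1 (s1): strand 1 crosses over strand 2. Perm now: [2 1 3]
Gen 2 (s1): strand 2 crosses over strand 1. Perm now: [1 2 3]
Gen 3 (s1^-1): strand 1 crosses under strand 2. Perm now: [2 1 3]
Gen 4 (s2): strand 1 crosses over strand 3. Perm now: [2 3 1]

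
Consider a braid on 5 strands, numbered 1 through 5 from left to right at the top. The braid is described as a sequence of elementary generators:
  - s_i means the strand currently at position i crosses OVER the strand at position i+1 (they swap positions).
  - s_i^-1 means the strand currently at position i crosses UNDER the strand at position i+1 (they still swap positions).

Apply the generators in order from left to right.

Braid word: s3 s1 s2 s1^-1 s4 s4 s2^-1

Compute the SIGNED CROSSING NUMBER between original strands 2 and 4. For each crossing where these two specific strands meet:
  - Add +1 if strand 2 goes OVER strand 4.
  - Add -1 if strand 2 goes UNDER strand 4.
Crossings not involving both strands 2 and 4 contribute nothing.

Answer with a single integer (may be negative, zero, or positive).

Answer: -1

Derivation:
Gen 1: crossing 3x4. Both 2&4? no. Sum: 0
Gen 2: crossing 1x2. Both 2&4? no. Sum: 0
Gen 3: crossing 1x4. Both 2&4? no. Sum: 0
Gen 4: 2 under 4. Both 2&4? yes. Contrib: -1. Sum: -1
Gen 5: crossing 3x5. Both 2&4? no. Sum: -1
Gen 6: crossing 5x3. Both 2&4? no. Sum: -1
Gen 7: crossing 2x1. Both 2&4? no. Sum: -1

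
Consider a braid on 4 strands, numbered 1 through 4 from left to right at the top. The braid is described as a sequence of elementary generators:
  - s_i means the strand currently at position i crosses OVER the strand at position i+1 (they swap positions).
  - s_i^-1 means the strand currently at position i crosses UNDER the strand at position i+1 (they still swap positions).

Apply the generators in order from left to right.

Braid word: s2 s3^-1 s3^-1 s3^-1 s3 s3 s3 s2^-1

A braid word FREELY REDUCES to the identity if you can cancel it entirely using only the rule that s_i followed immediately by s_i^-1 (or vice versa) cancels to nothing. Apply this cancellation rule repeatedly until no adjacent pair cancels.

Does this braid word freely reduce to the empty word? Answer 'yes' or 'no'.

Answer: yes

Derivation:
Gen 1 (s2): push. Stack: [s2]
Gen 2 (s3^-1): push. Stack: [s2 s3^-1]
Gen 3 (s3^-1): push. Stack: [s2 s3^-1 s3^-1]
Gen 4 (s3^-1): push. Stack: [s2 s3^-1 s3^-1 s3^-1]
Gen 5 (s3): cancels prior s3^-1. Stack: [s2 s3^-1 s3^-1]
Gen 6 (s3): cancels prior s3^-1. Stack: [s2 s3^-1]
Gen 7 (s3): cancels prior s3^-1. Stack: [s2]
Gen 8 (s2^-1): cancels prior s2. Stack: []
Reduced word: (empty)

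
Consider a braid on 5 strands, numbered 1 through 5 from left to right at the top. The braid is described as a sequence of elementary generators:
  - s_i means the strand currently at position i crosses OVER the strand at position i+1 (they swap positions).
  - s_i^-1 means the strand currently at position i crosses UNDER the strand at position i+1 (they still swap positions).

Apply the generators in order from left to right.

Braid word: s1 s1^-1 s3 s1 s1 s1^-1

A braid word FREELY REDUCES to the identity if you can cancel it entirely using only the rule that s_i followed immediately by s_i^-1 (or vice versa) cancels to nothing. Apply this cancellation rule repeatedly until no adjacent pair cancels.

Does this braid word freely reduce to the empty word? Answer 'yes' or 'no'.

Gen 1 (s1): push. Stack: [s1]
Gen 2 (s1^-1): cancels prior s1. Stack: []
Gen 3 (s3): push. Stack: [s3]
Gen 4 (s1): push. Stack: [s3 s1]
Gen 5 (s1): push. Stack: [s3 s1 s1]
Gen 6 (s1^-1): cancels prior s1. Stack: [s3 s1]
Reduced word: s3 s1

Answer: no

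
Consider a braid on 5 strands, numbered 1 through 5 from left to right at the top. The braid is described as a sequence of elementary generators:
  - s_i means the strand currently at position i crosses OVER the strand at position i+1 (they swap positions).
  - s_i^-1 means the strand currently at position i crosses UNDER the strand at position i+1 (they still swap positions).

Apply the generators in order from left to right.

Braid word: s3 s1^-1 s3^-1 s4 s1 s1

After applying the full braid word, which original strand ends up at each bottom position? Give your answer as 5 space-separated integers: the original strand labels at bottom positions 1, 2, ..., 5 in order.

Answer: 2 1 3 5 4

Derivation:
Gen 1 (s3): strand 3 crosses over strand 4. Perm now: [1 2 4 3 5]
Gen 2 (s1^-1): strand 1 crosses under strand 2. Perm now: [2 1 4 3 5]
Gen 3 (s3^-1): strand 4 crosses under strand 3. Perm now: [2 1 3 4 5]
Gen 4 (s4): strand 4 crosses over strand 5. Perm now: [2 1 3 5 4]
Gen 5 (s1): strand 2 crosses over strand 1. Perm now: [1 2 3 5 4]
Gen 6 (s1): strand 1 crosses over strand 2. Perm now: [2 1 3 5 4]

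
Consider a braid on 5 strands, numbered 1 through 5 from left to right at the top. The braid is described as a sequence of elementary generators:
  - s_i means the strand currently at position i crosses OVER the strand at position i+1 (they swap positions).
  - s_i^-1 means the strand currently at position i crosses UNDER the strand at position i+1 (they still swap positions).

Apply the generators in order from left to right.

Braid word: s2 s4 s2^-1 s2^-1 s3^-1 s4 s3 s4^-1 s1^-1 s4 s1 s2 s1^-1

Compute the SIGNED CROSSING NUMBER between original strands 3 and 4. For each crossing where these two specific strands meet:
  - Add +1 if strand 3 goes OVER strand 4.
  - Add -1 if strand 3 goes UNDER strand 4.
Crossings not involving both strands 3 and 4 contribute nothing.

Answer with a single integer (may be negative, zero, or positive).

Gen 1: crossing 2x3. Both 3&4? no. Sum: 0
Gen 2: crossing 4x5. Both 3&4? no. Sum: 0
Gen 3: crossing 3x2. Both 3&4? no. Sum: 0
Gen 4: crossing 2x3. Both 3&4? no. Sum: 0
Gen 5: crossing 2x5. Both 3&4? no. Sum: 0
Gen 6: crossing 2x4. Both 3&4? no. Sum: 0
Gen 7: crossing 5x4. Both 3&4? no. Sum: 0
Gen 8: crossing 5x2. Both 3&4? no. Sum: 0
Gen 9: crossing 1x3. Both 3&4? no. Sum: 0
Gen 10: crossing 2x5. Both 3&4? no. Sum: 0
Gen 11: crossing 3x1. Both 3&4? no. Sum: 0
Gen 12: 3 over 4. Both 3&4? yes. Contrib: +1. Sum: 1
Gen 13: crossing 1x4. Both 3&4? no. Sum: 1

Answer: 1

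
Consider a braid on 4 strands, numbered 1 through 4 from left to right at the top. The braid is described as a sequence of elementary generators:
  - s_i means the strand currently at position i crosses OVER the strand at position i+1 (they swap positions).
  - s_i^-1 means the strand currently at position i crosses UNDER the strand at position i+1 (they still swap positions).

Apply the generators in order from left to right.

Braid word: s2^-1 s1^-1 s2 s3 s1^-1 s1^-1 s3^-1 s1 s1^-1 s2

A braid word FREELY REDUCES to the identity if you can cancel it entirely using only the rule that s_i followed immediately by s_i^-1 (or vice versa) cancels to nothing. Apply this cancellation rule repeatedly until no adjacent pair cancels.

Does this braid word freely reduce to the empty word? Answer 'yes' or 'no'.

Answer: no

Derivation:
Gen 1 (s2^-1): push. Stack: [s2^-1]
Gen 2 (s1^-1): push. Stack: [s2^-1 s1^-1]
Gen 3 (s2): push. Stack: [s2^-1 s1^-1 s2]
Gen 4 (s3): push. Stack: [s2^-1 s1^-1 s2 s3]
Gen 5 (s1^-1): push. Stack: [s2^-1 s1^-1 s2 s3 s1^-1]
Gen 6 (s1^-1): push. Stack: [s2^-1 s1^-1 s2 s3 s1^-1 s1^-1]
Gen 7 (s3^-1): push. Stack: [s2^-1 s1^-1 s2 s3 s1^-1 s1^-1 s3^-1]
Gen 8 (s1): push. Stack: [s2^-1 s1^-1 s2 s3 s1^-1 s1^-1 s3^-1 s1]
Gen 9 (s1^-1): cancels prior s1. Stack: [s2^-1 s1^-1 s2 s3 s1^-1 s1^-1 s3^-1]
Gen 10 (s2): push. Stack: [s2^-1 s1^-1 s2 s3 s1^-1 s1^-1 s3^-1 s2]
Reduced word: s2^-1 s1^-1 s2 s3 s1^-1 s1^-1 s3^-1 s2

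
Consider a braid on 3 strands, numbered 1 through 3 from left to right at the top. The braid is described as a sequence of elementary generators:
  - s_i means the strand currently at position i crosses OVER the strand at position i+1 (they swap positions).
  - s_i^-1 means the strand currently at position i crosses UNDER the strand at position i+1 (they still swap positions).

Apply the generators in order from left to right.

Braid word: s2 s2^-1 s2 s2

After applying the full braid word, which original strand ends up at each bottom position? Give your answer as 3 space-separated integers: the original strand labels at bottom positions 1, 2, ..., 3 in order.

Answer: 1 2 3

Derivation:
Gen 1 (s2): strand 2 crosses over strand 3. Perm now: [1 3 2]
Gen 2 (s2^-1): strand 3 crosses under strand 2. Perm now: [1 2 3]
Gen 3 (s2): strand 2 crosses over strand 3. Perm now: [1 3 2]
Gen 4 (s2): strand 3 crosses over strand 2. Perm now: [1 2 3]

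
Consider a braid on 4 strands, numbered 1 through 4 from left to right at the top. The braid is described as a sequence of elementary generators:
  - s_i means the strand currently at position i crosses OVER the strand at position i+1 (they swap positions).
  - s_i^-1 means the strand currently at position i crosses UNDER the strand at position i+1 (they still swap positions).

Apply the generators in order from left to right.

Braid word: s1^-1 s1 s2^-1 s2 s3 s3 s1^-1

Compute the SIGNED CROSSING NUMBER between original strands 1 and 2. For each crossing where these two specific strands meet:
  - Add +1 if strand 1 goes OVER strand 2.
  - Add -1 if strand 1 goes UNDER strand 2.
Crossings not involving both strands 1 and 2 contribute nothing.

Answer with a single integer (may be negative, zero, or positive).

Answer: -3

Derivation:
Gen 1: 1 under 2. Both 1&2? yes. Contrib: -1. Sum: -1
Gen 2: 2 over 1. Both 1&2? yes. Contrib: -1. Sum: -2
Gen 3: crossing 2x3. Both 1&2? no. Sum: -2
Gen 4: crossing 3x2. Both 1&2? no. Sum: -2
Gen 5: crossing 3x4. Both 1&2? no. Sum: -2
Gen 6: crossing 4x3. Both 1&2? no. Sum: -2
Gen 7: 1 under 2. Both 1&2? yes. Contrib: -1. Sum: -3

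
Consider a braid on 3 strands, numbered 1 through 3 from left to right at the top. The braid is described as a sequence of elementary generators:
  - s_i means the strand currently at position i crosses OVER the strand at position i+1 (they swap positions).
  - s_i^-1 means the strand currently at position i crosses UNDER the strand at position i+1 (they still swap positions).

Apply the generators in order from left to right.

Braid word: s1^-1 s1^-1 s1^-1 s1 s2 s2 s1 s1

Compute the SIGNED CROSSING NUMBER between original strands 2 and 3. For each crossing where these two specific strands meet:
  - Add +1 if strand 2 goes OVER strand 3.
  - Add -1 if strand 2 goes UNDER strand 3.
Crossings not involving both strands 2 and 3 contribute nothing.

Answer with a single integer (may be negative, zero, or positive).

Gen 1: crossing 1x2. Both 2&3? no. Sum: 0
Gen 2: crossing 2x1. Both 2&3? no. Sum: 0
Gen 3: crossing 1x2. Both 2&3? no. Sum: 0
Gen 4: crossing 2x1. Both 2&3? no. Sum: 0
Gen 5: 2 over 3. Both 2&3? yes. Contrib: +1. Sum: 1
Gen 6: 3 over 2. Both 2&3? yes. Contrib: -1. Sum: 0
Gen 7: crossing 1x2. Both 2&3? no. Sum: 0
Gen 8: crossing 2x1. Both 2&3? no. Sum: 0

Answer: 0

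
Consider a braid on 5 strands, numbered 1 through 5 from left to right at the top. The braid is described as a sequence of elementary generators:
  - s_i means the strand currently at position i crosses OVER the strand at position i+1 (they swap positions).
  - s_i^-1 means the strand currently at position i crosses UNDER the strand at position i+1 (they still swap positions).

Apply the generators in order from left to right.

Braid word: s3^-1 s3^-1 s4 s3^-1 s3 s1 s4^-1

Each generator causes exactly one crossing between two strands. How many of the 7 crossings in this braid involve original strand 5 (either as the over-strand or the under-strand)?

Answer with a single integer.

Answer: 4

Derivation:
Gen 1: crossing 3x4. Involves strand 5? no. Count so far: 0
Gen 2: crossing 4x3. Involves strand 5? no. Count so far: 0
Gen 3: crossing 4x5. Involves strand 5? yes. Count so far: 1
Gen 4: crossing 3x5. Involves strand 5? yes. Count so far: 2
Gen 5: crossing 5x3. Involves strand 5? yes. Count so far: 3
Gen 6: crossing 1x2. Involves strand 5? no. Count so far: 3
Gen 7: crossing 5x4. Involves strand 5? yes. Count so far: 4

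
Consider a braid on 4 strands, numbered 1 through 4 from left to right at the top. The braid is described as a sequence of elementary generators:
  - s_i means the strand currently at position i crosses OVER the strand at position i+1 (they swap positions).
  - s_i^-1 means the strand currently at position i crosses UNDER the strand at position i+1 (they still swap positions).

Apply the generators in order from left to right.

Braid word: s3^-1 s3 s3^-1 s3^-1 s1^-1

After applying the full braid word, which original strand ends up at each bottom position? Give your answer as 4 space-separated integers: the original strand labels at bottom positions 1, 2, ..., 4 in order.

Gen 1 (s3^-1): strand 3 crosses under strand 4. Perm now: [1 2 4 3]
Gen 2 (s3): strand 4 crosses over strand 3. Perm now: [1 2 3 4]
Gen 3 (s3^-1): strand 3 crosses under strand 4. Perm now: [1 2 4 3]
Gen 4 (s3^-1): strand 4 crosses under strand 3. Perm now: [1 2 3 4]
Gen 5 (s1^-1): strand 1 crosses under strand 2. Perm now: [2 1 3 4]

Answer: 2 1 3 4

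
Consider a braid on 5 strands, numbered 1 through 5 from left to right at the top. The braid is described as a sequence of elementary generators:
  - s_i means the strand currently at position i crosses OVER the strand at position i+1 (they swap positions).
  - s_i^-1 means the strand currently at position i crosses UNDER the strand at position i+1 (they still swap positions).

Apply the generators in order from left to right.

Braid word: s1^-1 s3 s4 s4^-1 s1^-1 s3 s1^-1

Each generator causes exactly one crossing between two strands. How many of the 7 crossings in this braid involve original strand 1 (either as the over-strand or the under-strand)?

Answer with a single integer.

Gen 1: crossing 1x2. Involves strand 1? yes. Count so far: 1
Gen 2: crossing 3x4. Involves strand 1? no. Count so far: 1
Gen 3: crossing 3x5. Involves strand 1? no. Count so far: 1
Gen 4: crossing 5x3. Involves strand 1? no. Count so far: 1
Gen 5: crossing 2x1. Involves strand 1? yes. Count so far: 2
Gen 6: crossing 4x3. Involves strand 1? no. Count so far: 2
Gen 7: crossing 1x2. Involves strand 1? yes. Count so far: 3

Answer: 3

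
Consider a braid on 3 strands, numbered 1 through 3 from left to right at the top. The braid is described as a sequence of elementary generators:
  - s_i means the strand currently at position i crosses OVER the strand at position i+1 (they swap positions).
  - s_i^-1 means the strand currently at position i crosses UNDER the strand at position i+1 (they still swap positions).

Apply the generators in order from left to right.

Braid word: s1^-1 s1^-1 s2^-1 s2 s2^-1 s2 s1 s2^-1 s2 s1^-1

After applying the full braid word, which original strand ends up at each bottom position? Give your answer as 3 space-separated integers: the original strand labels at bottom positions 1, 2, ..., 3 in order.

Gen 1 (s1^-1): strand 1 crosses under strand 2. Perm now: [2 1 3]
Gen 2 (s1^-1): strand 2 crosses under strand 1. Perm now: [1 2 3]
Gen 3 (s2^-1): strand 2 crosses under strand 3. Perm now: [1 3 2]
Gen 4 (s2): strand 3 crosses over strand 2. Perm now: [1 2 3]
Gen 5 (s2^-1): strand 2 crosses under strand 3. Perm now: [1 3 2]
Gen 6 (s2): strand 3 crosses over strand 2. Perm now: [1 2 3]
Gen 7 (s1): strand 1 crosses over strand 2. Perm now: [2 1 3]
Gen 8 (s2^-1): strand 1 crosses under strand 3. Perm now: [2 3 1]
Gen 9 (s2): strand 3 crosses over strand 1. Perm now: [2 1 3]
Gen 10 (s1^-1): strand 2 crosses under strand 1. Perm now: [1 2 3]

Answer: 1 2 3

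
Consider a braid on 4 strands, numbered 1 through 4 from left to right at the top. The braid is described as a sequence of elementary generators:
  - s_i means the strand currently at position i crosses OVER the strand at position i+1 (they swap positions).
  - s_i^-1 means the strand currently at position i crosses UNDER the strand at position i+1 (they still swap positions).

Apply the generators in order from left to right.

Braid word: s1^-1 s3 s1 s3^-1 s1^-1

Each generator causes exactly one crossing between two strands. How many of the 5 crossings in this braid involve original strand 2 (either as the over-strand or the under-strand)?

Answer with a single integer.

Answer: 3

Derivation:
Gen 1: crossing 1x2. Involves strand 2? yes. Count so far: 1
Gen 2: crossing 3x4. Involves strand 2? no. Count so far: 1
Gen 3: crossing 2x1. Involves strand 2? yes. Count so far: 2
Gen 4: crossing 4x3. Involves strand 2? no. Count so far: 2
Gen 5: crossing 1x2. Involves strand 2? yes. Count so far: 3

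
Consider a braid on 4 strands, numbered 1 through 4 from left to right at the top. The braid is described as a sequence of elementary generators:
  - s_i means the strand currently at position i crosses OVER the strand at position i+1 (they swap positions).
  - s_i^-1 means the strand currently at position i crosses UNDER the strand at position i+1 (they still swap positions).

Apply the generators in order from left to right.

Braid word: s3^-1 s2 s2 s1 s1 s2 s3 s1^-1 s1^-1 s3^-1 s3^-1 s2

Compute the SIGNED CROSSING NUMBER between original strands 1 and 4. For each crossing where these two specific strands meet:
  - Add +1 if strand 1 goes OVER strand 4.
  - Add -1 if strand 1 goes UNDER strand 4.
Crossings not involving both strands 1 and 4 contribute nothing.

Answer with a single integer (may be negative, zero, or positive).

Gen 1: crossing 3x4. Both 1&4? no. Sum: 0
Gen 2: crossing 2x4. Both 1&4? no. Sum: 0
Gen 3: crossing 4x2. Both 1&4? no. Sum: 0
Gen 4: crossing 1x2. Both 1&4? no. Sum: 0
Gen 5: crossing 2x1. Both 1&4? no. Sum: 0
Gen 6: crossing 2x4. Both 1&4? no. Sum: 0
Gen 7: crossing 2x3. Both 1&4? no. Sum: 0
Gen 8: 1 under 4. Both 1&4? yes. Contrib: -1. Sum: -1
Gen 9: 4 under 1. Both 1&4? yes. Contrib: +1. Sum: 0
Gen 10: crossing 3x2. Both 1&4? no. Sum: 0
Gen 11: crossing 2x3. Both 1&4? no. Sum: 0
Gen 12: crossing 4x3. Both 1&4? no. Sum: 0

Answer: 0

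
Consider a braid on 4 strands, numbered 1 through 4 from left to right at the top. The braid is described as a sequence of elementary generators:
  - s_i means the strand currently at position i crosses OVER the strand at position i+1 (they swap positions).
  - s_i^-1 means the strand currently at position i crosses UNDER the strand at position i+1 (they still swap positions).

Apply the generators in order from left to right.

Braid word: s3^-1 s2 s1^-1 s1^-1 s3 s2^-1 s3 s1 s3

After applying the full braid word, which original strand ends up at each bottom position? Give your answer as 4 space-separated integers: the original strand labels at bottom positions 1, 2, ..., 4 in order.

Answer: 3 1 4 2

Derivation:
Gen 1 (s3^-1): strand 3 crosses under strand 4. Perm now: [1 2 4 3]
Gen 2 (s2): strand 2 crosses over strand 4. Perm now: [1 4 2 3]
Gen 3 (s1^-1): strand 1 crosses under strand 4. Perm now: [4 1 2 3]
Gen 4 (s1^-1): strand 4 crosses under strand 1. Perm now: [1 4 2 3]
Gen 5 (s3): strand 2 crosses over strand 3. Perm now: [1 4 3 2]
Gen 6 (s2^-1): strand 4 crosses under strand 3. Perm now: [1 3 4 2]
Gen 7 (s3): strand 4 crosses over strand 2. Perm now: [1 3 2 4]
Gen 8 (s1): strand 1 crosses over strand 3. Perm now: [3 1 2 4]
Gen 9 (s3): strand 2 crosses over strand 4. Perm now: [3 1 4 2]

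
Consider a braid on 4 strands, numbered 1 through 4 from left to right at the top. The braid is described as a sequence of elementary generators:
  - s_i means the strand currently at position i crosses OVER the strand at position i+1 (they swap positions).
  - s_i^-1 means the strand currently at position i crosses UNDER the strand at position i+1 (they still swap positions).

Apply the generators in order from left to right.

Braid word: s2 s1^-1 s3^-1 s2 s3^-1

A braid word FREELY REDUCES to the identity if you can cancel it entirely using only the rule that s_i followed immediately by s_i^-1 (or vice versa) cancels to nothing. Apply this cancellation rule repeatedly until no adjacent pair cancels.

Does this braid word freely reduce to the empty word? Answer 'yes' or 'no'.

Gen 1 (s2): push. Stack: [s2]
Gen 2 (s1^-1): push. Stack: [s2 s1^-1]
Gen 3 (s3^-1): push. Stack: [s2 s1^-1 s3^-1]
Gen 4 (s2): push. Stack: [s2 s1^-1 s3^-1 s2]
Gen 5 (s3^-1): push. Stack: [s2 s1^-1 s3^-1 s2 s3^-1]
Reduced word: s2 s1^-1 s3^-1 s2 s3^-1

Answer: no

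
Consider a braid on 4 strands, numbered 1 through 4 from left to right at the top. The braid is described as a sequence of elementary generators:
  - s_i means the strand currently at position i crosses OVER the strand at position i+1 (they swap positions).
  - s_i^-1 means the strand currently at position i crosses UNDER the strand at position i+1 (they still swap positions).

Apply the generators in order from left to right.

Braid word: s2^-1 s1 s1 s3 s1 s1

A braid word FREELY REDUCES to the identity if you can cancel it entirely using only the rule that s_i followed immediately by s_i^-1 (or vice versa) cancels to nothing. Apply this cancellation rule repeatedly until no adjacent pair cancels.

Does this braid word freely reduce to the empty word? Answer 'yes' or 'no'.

Gen 1 (s2^-1): push. Stack: [s2^-1]
Gen 2 (s1): push. Stack: [s2^-1 s1]
Gen 3 (s1): push. Stack: [s2^-1 s1 s1]
Gen 4 (s3): push. Stack: [s2^-1 s1 s1 s3]
Gen 5 (s1): push. Stack: [s2^-1 s1 s1 s3 s1]
Gen 6 (s1): push. Stack: [s2^-1 s1 s1 s3 s1 s1]
Reduced word: s2^-1 s1 s1 s3 s1 s1

Answer: no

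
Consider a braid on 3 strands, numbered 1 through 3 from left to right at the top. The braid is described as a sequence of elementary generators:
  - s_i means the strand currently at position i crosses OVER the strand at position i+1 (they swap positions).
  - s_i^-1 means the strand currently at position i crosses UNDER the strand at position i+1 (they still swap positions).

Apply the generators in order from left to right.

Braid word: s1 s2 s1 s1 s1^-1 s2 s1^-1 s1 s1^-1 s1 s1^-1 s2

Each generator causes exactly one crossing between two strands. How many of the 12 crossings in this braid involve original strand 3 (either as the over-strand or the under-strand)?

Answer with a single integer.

Gen 1: crossing 1x2. Involves strand 3? no. Count so far: 0
Gen 2: crossing 1x3. Involves strand 3? yes. Count so far: 1
Gen 3: crossing 2x3. Involves strand 3? yes. Count so far: 2
Gen 4: crossing 3x2. Involves strand 3? yes. Count so far: 3
Gen 5: crossing 2x3. Involves strand 3? yes. Count so far: 4
Gen 6: crossing 2x1. Involves strand 3? no. Count so far: 4
Gen 7: crossing 3x1. Involves strand 3? yes. Count so far: 5
Gen 8: crossing 1x3. Involves strand 3? yes. Count so far: 6
Gen 9: crossing 3x1. Involves strand 3? yes. Count so far: 7
Gen 10: crossing 1x3. Involves strand 3? yes. Count so far: 8
Gen 11: crossing 3x1. Involves strand 3? yes. Count so far: 9
Gen 12: crossing 3x2. Involves strand 3? yes. Count so far: 10

Answer: 10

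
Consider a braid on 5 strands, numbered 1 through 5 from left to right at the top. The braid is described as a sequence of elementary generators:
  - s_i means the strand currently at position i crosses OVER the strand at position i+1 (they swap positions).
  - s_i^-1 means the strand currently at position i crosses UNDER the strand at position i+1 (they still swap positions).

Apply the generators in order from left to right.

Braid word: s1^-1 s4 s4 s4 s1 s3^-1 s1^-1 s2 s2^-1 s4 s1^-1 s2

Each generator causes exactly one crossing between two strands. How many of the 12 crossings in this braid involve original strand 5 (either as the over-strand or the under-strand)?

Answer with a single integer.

Answer: 7

Derivation:
Gen 1: crossing 1x2. Involves strand 5? no. Count so far: 0
Gen 2: crossing 4x5. Involves strand 5? yes. Count so far: 1
Gen 3: crossing 5x4. Involves strand 5? yes. Count so far: 2
Gen 4: crossing 4x5. Involves strand 5? yes. Count so far: 3
Gen 5: crossing 2x1. Involves strand 5? no. Count so far: 3
Gen 6: crossing 3x5. Involves strand 5? yes. Count so far: 4
Gen 7: crossing 1x2. Involves strand 5? no. Count so far: 4
Gen 8: crossing 1x5. Involves strand 5? yes. Count so far: 5
Gen 9: crossing 5x1. Involves strand 5? yes. Count so far: 6
Gen 10: crossing 3x4. Involves strand 5? no. Count so far: 6
Gen 11: crossing 2x1. Involves strand 5? no. Count so far: 6
Gen 12: crossing 2x5. Involves strand 5? yes. Count so far: 7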